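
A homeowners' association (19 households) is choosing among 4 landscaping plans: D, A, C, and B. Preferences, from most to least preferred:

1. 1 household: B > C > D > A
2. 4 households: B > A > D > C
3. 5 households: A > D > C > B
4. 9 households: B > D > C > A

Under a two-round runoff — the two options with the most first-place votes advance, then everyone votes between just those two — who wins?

Round 1 first-place votes: D 0, A 5, C 0, B 14.
B and A advance.
Runoff: B is preferred to A by 14 voters; A by 5.
B wins the runoff.

B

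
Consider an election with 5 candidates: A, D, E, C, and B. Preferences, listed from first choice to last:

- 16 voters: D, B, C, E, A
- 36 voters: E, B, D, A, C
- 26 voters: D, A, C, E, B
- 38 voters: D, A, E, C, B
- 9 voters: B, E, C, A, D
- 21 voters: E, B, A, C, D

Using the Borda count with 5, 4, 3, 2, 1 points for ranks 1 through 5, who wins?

A: 16·1 + 36·2 + 26·4 + 38·4 + 9·2 + 21·3 = 425
D: 16·5 + 36·3 + 26·5 + 38·5 + 9·1 + 21·1 = 538
E: 16·2 + 36·5 + 26·2 + 38·3 + 9·4 + 21·5 = 519
C: 16·3 + 36·1 + 26·3 + 38·2 + 9·3 + 21·2 = 307
B: 16·4 + 36·4 + 26·1 + 38·1 + 9·5 + 21·4 = 401
D has the highest Borda score (538).

D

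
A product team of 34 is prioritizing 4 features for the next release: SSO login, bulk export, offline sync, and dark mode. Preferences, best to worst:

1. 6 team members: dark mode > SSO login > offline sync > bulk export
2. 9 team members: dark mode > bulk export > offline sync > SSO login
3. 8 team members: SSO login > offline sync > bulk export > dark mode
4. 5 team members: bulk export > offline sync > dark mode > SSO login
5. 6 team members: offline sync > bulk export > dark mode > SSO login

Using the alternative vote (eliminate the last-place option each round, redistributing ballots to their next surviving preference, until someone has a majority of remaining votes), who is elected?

Round 1: SSO login 8, bulk export 5, offline sync 6, dark mode 15. Eliminate bulk export.
Round 2: SSO login 8, offline sync 11, dark mode 15. Eliminate SSO login.
Round 3: offline sync 19, dark mode 15. Offline sync has a majority.

offline sync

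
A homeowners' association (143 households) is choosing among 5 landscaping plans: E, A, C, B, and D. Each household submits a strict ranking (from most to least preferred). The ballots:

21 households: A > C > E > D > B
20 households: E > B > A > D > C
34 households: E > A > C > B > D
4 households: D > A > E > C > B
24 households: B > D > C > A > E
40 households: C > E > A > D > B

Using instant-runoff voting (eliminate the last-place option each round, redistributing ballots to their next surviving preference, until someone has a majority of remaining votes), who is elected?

C

Round 1: E 54, A 21, C 40, B 24, D 4. Eliminate D.
Round 2: E 54, A 25, C 40, B 24. Eliminate B.
Round 3: E 54, A 25, C 64. Eliminate A.
Round 4: E 58, C 85. C has a majority.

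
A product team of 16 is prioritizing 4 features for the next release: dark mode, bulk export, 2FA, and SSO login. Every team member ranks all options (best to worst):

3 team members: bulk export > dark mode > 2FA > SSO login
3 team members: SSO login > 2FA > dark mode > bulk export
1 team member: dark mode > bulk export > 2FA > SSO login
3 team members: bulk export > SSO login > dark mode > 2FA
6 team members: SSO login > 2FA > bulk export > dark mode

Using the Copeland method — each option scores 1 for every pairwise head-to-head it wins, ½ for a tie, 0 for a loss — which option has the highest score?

dark mode: loses to bulk export, 2FA, and SSO login → score 0.
bulk export: beats dark mode; loses to 2FA and SSO login → score 1.
2FA: beats dark mode and bulk export; loses to SSO login → score 2.
SSO login: beats dark mode, bulk export, and 2FA → score 3.
SSO login has the best pairwise record.

SSO login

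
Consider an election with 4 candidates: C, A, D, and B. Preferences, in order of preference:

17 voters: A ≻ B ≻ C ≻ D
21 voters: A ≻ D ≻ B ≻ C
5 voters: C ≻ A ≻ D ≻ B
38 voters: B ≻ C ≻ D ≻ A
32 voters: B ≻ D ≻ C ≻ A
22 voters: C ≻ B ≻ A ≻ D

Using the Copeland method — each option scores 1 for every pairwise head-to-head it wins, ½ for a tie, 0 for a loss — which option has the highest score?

B

C: beats A and D; loses to B → score 2.
A: loses to C, D, and B → score 0.
D: beats A; loses to C and B → score 1.
B: beats C, A, and D → score 3.
B has the best pairwise record.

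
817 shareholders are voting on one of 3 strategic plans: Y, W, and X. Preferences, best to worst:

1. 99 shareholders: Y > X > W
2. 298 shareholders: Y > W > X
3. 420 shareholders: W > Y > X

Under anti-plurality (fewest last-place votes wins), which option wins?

Last-place votes: Y 0, W 99, X 718.
Y is ranked last by the fewest voters, so Y wins.

Y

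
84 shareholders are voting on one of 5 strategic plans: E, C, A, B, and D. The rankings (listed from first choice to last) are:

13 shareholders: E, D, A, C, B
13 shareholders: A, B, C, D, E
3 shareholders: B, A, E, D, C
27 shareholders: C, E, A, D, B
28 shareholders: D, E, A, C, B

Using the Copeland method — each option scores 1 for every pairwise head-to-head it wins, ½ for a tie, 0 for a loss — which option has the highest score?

E: beats C, A, B, and D → score 4.
C: beats B; loses to E, A, and D → score 1.
A: beats C, B, and D; loses to E → score 3.
B: loses to E, C, A, and D → score 0.
D: beats C and B; loses to E and A → score 2.
E has the best pairwise record.

E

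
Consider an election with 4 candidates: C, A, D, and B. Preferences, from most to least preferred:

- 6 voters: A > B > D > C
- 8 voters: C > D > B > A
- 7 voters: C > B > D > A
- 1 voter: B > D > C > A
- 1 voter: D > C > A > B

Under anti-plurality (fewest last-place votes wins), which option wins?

D

Last-place votes: C 6, A 16, D 0, B 1.
D is ranked last by the fewest voters, so D wins.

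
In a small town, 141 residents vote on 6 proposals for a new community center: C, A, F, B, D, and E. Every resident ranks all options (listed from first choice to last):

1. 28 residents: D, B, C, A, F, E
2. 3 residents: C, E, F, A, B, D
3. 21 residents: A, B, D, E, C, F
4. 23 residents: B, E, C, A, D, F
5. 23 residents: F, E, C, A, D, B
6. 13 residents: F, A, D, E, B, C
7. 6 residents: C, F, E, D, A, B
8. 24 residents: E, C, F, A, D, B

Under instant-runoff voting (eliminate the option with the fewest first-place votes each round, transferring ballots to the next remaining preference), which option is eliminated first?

Round 1: C 9, A 21, F 36, B 23, D 28, E 24. Eliminate C.

C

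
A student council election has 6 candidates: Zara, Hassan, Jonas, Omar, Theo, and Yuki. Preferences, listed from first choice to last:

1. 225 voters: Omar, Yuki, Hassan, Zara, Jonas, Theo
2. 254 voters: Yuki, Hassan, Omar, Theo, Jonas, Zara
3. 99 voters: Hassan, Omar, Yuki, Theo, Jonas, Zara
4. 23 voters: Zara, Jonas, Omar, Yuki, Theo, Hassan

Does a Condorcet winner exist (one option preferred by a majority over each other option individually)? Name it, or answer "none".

Checking pairwise contests:
Hassan beats Zara 578–23.
Yuki beats Hassan 502–99.
Hassan beats Jonas 578–23.
Hassan beats Omar 353–248.
Hassan beats Theo 578–23.
Omar beats Yuki 347–254.
Every option loses at least one head-to-head, so there is no Condorcet winner.

none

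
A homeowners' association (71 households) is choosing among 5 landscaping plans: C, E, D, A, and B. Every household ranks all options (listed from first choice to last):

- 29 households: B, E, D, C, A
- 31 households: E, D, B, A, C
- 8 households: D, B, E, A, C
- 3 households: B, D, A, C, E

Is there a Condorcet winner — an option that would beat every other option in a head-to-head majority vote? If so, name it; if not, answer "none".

none

Checking pairwise contests:
E beats C 68–3.
B beats E 40–31.
E beats D 60–11.
E beats A 68–3.
D beats B 39–32.
Every option loses at least one head-to-head, so there is no Condorcet winner.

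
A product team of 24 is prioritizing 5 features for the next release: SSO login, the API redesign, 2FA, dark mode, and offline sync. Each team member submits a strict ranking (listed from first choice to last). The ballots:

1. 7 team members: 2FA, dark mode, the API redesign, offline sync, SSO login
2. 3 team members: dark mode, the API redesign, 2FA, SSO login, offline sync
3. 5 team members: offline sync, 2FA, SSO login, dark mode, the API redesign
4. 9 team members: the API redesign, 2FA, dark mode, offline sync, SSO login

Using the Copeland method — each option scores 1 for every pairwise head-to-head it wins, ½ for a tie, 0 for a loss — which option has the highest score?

SSO login: loses to the API redesign, 2FA, dark mode, and offline sync → score 0.
the API redesign: beats SSO login and offline sync; ties 2FA; loses to dark mode → score 2.5.
2FA: beats SSO login, dark mode, and offline sync; ties the API redesign → score 3.5.
dark mode: beats SSO login, the API redesign, and offline sync; loses to 2FA → score 3.
offline sync: beats SSO login; loses to the API redesign, 2FA, and dark mode → score 1.
2FA has the best pairwise record.

2FA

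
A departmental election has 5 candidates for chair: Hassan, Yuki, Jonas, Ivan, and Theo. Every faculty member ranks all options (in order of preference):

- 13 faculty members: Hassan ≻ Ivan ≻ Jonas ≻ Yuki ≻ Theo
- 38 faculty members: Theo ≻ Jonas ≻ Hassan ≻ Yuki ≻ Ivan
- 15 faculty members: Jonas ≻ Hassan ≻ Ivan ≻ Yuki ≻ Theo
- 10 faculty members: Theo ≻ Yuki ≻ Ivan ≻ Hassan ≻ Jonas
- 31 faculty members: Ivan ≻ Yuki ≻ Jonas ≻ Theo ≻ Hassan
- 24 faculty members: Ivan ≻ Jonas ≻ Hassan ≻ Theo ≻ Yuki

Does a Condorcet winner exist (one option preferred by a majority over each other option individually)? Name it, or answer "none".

none

Checking pairwise contests:
Jonas beats Hassan 108–23.
Hassan beats Yuki 90–41.
Ivan beats Jonas 78–53.
Hassan beats Ivan 66–65.
Jonas beats Theo 83–48.
Every option loses at least one head-to-head, so there is no Condorcet winner.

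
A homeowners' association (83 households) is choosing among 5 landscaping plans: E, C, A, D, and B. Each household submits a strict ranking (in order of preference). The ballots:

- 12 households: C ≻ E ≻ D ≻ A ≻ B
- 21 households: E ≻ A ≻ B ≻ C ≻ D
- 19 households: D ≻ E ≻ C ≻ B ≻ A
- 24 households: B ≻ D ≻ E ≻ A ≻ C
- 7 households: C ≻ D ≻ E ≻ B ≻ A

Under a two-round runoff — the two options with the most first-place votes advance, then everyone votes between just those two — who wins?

Round 1 first-place votes: E 21, C 19, A 0, D 19, B 24.
B and E advance.
Runoff: B is preferred to E by 24 voters; E by 59.
E wins the runoff.

E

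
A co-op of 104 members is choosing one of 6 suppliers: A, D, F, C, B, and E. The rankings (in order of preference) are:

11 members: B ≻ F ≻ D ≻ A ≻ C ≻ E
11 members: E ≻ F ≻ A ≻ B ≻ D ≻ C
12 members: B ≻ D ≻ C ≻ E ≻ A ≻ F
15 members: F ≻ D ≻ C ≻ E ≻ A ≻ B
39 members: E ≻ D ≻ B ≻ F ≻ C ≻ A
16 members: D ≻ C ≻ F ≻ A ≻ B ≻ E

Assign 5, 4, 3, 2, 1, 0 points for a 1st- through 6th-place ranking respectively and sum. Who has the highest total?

D

A: 11·2 + 11·3 + 12·1 + 15·1 + 39·0 + 16·2 = 114
D: 11·3 + 11·1 + 12·4 + 15·4 + 39·4 + 16·5 = 388
F: 11·4 + 11·4 + 12·0 + 15·5 + 39·2 + 16·3 = 289
C: 11·1 + 11·0 + 12·3 + 15·3 + 39·1 + 16·4 = 195
B: 11·5 + 11·2 + 12·5 + 15·0 + 39·3 + 16·1 = 270
E: 11·0 + 11·5 + 12·2 + 15·2 + 39·5 + 16·0 = 304
D has the highest Borda score (388).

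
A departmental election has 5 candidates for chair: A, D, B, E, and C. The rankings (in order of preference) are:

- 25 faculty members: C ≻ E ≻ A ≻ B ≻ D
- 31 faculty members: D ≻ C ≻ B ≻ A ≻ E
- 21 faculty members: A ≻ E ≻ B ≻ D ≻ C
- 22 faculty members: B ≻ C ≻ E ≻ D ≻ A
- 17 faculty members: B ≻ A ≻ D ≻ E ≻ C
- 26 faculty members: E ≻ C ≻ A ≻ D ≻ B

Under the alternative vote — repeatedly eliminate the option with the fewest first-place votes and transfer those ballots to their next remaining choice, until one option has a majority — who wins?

Round 1: A 21, D 31, B 39, E 26, C 25. Eliminate A.
Round 2: D 31, B 39, E 47, C 25. Eliminate C.
Round 3: D 31, B 39, E 72. E has a majority.

E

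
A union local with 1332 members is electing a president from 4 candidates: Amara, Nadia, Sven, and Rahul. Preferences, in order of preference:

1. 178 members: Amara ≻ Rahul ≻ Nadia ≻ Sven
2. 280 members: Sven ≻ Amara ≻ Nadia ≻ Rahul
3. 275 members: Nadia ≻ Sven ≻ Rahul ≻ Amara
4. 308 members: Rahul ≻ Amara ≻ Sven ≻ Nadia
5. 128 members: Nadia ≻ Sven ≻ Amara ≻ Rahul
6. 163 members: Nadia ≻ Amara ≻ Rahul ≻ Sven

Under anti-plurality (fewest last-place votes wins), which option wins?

Last-place votes: Amara 275, Nadia 308, Sven 341, Rahul 408.
Amara is ranked last by the fewest voters, so Amara wins.

Amara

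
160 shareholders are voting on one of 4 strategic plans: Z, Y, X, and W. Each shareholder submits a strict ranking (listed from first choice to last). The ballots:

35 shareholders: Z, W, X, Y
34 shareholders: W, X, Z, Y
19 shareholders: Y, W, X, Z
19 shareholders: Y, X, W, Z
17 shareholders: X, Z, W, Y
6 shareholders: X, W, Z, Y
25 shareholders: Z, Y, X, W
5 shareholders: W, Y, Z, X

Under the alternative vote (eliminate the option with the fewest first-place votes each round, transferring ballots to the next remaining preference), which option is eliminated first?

Round 1: Z 60, Y 38, X 23, W 39. Eliminate X.

X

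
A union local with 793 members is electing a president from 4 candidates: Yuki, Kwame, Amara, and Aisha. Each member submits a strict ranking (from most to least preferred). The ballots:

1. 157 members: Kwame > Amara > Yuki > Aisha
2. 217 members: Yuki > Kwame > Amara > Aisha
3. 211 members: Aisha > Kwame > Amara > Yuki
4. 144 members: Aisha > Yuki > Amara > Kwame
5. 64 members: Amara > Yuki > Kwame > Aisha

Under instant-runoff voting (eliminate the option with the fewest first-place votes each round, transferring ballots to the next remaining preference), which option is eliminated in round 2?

Round 1: Yuki 217, Kwame 157, Amara 64, Aisha 355. Eliminate Amara.
Round 2: Yuki 281, Kwame 157, Aisha 355. Eliminate Kwame.

Kwame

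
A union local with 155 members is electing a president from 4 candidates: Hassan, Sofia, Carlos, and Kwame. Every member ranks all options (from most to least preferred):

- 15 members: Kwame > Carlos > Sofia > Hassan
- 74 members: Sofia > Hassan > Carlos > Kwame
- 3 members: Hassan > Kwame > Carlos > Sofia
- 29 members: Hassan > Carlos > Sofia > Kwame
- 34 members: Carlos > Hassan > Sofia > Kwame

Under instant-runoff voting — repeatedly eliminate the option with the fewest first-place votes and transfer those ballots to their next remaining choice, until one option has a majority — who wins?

Round 1: Hassan 32, Sofia 74, Carlos 34, Kwame 15. Eliminate Kwame.
Round 2: Hassan 32, Sofia 74, Carlos 49. Eliminate Hassan.
Round 3: Sofia 74, Carlos 81. Carlos has a majority.

Carlos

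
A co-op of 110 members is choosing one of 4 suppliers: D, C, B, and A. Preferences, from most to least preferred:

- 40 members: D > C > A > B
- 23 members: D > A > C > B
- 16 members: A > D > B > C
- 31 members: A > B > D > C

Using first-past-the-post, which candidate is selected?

D

First-place votes: D 63, C 0, B 0, A 47.
D has the most first-place votes.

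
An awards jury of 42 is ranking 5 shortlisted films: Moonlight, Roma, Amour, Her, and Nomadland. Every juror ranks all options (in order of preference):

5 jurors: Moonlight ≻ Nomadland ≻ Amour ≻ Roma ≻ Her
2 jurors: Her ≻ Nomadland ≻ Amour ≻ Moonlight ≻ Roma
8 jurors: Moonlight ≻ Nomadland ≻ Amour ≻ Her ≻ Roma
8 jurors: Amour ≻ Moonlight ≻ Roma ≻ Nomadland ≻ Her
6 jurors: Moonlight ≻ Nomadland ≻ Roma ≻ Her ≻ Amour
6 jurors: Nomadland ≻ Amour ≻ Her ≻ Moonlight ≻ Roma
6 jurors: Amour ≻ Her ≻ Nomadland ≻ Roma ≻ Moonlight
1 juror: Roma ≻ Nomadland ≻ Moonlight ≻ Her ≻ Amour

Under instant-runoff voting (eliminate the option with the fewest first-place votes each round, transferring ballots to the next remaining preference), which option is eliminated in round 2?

Her

Round 1: Moonlight 19, Roma 1, Amour 14, Her 2, Nomadland 6. Eliminate Roma.
Round 2: Moonlight 19, Amour 14, Her 2, Nomadland 7. Eliminate Her.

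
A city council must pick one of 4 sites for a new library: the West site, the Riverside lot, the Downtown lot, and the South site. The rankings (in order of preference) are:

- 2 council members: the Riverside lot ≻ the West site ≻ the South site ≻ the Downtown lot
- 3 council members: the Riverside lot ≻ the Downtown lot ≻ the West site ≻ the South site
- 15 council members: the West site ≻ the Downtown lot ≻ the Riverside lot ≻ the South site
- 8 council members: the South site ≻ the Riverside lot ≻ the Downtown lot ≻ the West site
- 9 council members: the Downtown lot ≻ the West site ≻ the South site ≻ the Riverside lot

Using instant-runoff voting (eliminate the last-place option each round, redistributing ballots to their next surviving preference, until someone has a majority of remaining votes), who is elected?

the Downtown lot

Round 1: the West site 15, the Riverside lot 5, the Downtown lot 9, the South site 8. Eliminate the Riverside lot.
Round 2: the West site 17, the Downtown lot 12, the South site 8. Eliminate the South site.
Round 3: the West site 17, the Downtown lot 20. The Downtown lot has a majority.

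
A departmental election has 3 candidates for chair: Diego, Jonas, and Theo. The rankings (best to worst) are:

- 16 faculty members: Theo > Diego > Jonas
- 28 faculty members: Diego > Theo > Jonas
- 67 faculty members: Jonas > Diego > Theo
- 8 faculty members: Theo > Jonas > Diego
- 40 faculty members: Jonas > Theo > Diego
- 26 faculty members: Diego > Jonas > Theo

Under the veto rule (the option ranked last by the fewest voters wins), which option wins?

Last-place votes: Diego 48, Jonas 44, Theo 93.
Jonas is ranked last by the fewest voters, so Jonas wins.

Jonas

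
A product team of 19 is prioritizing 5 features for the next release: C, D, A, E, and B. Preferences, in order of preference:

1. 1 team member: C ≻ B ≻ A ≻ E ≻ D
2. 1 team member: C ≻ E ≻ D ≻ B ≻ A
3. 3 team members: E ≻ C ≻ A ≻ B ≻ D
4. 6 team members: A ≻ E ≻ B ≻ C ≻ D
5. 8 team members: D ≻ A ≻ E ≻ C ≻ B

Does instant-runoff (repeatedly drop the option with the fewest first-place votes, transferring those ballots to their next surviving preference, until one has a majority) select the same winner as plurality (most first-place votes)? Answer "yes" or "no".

Instant-runoff — R1 C 2, D 8, A 6, E 3, B 0 (B out); R2 C 2, D 8, A 6, E 3 (C out); R3 D 8, A 7, E 4 (E out); R4 D 9, A 10 (A winner). Winner: A.
Plurality — first-place votes: C 2, D 8, A 6, E 3, B 0. Winner: D.
The two methods disagree.

no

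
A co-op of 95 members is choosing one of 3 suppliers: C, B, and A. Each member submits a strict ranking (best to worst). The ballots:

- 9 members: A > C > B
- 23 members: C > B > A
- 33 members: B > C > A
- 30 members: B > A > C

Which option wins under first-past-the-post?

B

First-place votes: C 23, B 63, A 9.
B has the most first-place votes.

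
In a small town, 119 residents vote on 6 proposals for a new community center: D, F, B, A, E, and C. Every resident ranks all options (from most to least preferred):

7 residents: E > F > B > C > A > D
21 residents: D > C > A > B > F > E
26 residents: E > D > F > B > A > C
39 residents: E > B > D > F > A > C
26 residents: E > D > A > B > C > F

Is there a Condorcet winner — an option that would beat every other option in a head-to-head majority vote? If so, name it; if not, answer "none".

E vs D: 98–21 for E.
E vs F: 98–21 for E.
E vs B: 98–21 for E.
E vs A: 98–21 for E.
E vs C: 98–21 for E.
E beats every other option head-to-head.

E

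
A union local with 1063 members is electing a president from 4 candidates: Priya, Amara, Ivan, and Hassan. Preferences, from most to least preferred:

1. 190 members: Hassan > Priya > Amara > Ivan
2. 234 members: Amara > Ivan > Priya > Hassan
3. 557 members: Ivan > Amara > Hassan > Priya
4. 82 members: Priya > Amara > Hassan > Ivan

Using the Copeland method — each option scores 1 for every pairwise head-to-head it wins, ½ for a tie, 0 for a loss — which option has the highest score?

Priya: loses to Amara, Ivan, and Hassan → score 0.
Amara: beats Priya and Hassan; loses to Ivan → score 2.
Ivan: beats Priya, Amara, and Hassan → score 3.
Hassan: beats Priya; loses to Amara and Ivan → score 1.
Ivan has the best pairwise record.

Ivan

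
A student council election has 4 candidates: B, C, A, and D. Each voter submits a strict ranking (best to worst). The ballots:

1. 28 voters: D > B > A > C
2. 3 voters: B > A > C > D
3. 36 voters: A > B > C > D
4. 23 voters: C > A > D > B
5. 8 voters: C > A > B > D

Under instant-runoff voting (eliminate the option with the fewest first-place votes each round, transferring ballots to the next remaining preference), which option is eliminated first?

Round 1: B 3, C 31, A 36, D 28. Eliminate B.

B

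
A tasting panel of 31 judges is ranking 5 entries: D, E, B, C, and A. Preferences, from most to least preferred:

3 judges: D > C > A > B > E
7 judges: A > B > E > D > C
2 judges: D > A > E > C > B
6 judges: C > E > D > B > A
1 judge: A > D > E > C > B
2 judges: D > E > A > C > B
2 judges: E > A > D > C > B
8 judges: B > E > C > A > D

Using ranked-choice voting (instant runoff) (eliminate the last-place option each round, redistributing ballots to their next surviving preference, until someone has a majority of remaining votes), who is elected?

Round 1: D 7, E 2, B 8, C 6, A 8. Eliminate E.
Round 2: D 7, B 8, C 6, A 10. Eliminate C.
Round 3: D 13, B 8, A 10. Eliminate B.
Round 4: D 13, A 18. A has a majority.

A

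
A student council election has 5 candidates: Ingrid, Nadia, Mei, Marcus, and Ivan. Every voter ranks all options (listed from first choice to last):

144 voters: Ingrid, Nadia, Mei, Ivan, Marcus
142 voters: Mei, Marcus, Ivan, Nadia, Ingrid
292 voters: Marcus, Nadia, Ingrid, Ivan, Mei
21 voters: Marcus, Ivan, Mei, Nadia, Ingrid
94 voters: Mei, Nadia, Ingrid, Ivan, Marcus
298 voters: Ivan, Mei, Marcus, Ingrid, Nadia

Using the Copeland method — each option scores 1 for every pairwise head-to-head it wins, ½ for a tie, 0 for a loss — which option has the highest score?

Mei

Ingrid: beats Ivan; loses to Nadia, Mei, and Marcus → score 1.
Nadia: beats Ingrid and Ivan; loses to Mei and Marcus → score 2.
Mei: beats Ingrid, Nadia, and Marcus; loses to Ivan → score 3.
Marcus: beats Ingrid and Nadia; loses to Mei and Ivan → score 2.
Ivan: beats Mei and Marcus; loses to Ingrid and Nadia → score 2.
Mei has the best pairwise record.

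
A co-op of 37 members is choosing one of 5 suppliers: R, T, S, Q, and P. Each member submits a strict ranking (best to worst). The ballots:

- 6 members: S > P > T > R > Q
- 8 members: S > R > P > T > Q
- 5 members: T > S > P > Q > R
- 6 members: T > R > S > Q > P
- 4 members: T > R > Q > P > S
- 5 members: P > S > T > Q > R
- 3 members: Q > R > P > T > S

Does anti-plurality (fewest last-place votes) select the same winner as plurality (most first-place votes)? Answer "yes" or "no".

Anti-plurality — last-place votes: R 10, T 0, S 7, Q 14, P 6. Winner: T.
Plurality — first-place votes: R 0, T 15, S 14, Q 3, P 5. Winner: T.
The two methods agree.

yes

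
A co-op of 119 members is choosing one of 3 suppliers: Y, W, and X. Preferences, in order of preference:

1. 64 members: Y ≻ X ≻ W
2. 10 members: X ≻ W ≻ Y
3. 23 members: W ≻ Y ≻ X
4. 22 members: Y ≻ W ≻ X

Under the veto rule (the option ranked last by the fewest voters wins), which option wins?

Y

Last-place votes: Y 10, W 64, X 45.
Y is ranked last by the fewest voters, so Y wins.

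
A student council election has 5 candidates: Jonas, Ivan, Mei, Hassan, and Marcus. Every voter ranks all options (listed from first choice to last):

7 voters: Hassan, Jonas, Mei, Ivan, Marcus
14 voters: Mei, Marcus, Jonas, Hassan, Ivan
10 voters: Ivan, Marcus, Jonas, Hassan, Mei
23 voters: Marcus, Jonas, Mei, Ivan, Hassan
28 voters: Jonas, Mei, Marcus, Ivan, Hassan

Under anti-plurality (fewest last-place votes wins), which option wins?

Jonas

Last-place votes: Jonas 0, Ivan 14, Mei 10, Hassan 51, Marcus 7.
Jonas is ranked last by the fewest voters, so Jonas wins.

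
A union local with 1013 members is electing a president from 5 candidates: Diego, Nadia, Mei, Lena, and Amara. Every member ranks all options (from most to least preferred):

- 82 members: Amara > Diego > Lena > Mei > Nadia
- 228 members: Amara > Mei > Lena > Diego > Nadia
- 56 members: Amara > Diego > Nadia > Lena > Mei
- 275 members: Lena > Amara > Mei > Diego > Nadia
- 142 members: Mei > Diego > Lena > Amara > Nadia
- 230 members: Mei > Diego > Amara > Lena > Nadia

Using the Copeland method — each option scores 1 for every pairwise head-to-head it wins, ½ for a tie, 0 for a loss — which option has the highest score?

Diego: beats Nadia and Lena; loses to Mei and Amara → score 2.
Nadia: loses to Diego, Mei, Lena, and Amara → score 0.
Mei: beats Diego, Nadia, and Lena; loses to Amara → score 3.
Lena: beats Nadia; loses to Diego, Mei, and Amara → score 1.
Amara: beats Diego, Nadia, Mei, and Lena → score 4.
Amara has the best pairwise record.

Amara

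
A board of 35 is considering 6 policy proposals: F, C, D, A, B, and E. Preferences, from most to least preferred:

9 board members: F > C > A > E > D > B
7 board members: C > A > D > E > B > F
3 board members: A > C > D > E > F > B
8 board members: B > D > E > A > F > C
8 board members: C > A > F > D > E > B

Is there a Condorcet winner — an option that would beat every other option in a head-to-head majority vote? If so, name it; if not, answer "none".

C vs F: 18–17 for C.
C vs D: 27–8 for C.
C vs A: 24–11 for C.
C vs B: 27–8 for C.
C vs E: 27–8 for C.
C beats every other option head-to-head.

C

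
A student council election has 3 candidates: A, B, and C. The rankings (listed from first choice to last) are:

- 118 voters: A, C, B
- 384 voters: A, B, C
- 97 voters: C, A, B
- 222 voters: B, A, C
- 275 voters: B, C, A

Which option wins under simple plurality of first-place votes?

First-place votes: A 502, B 497, C 97.
A has the most first-place votes.

A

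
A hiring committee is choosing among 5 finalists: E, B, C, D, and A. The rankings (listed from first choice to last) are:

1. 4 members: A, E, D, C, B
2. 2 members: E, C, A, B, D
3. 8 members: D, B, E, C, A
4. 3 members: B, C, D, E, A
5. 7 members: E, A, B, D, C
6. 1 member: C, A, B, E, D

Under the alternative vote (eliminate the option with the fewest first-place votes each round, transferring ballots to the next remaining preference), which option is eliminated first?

C

Round 1: E 9, B 3, C 1, D 8, A 4. Eliminate C.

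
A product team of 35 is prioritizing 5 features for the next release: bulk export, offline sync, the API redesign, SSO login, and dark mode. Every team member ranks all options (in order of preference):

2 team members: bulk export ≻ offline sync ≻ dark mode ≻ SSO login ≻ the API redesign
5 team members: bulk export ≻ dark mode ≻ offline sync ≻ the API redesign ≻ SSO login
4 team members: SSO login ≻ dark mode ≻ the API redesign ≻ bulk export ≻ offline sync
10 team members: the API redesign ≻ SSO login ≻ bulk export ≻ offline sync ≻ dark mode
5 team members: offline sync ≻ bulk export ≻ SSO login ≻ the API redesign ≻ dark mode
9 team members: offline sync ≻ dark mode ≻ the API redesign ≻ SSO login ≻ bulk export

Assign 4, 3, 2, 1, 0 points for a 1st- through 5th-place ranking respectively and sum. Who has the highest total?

bulk export: 2·4 + 5·4 + 4·1 + 10·2 + 5·3 + 9·0 = 67
offline sync: 2·3 + 5·2 + 4·0 + 10·1 + 5·4 + 9·4 = 82
the API redesign: 2·0 + 5·1 + 4·2 + 10·4 + 5·1 + 9·2 = 76
SSO login: 2·1 + 5·0 + 4·4 + 10·3 + 5·2 + 9·1 = 67
dark mode: 2·2 + 5·3 + 4·3 + 10·0 + 5·0 + 9·3 = 58
offline sync has the highest Borda score (82).

offline sync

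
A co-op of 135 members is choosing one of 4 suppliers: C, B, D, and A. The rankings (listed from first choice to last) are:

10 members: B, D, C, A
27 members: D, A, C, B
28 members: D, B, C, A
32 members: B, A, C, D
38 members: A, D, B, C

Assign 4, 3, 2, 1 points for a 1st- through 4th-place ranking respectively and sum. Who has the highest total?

C: 10·2 + 27·2 + 28·2 + 32·2 + 38·1 = 232
B: 10·4 + 27·1 + 28·3 + 32·4 + 38·2 = 355
D: 10·3 + 27·4 + 28·4 + 32·1 + 38·3 = 396
A: 10·1 + 27·3 + 28·1 + 32·3 + 38·4 = 367
D has the highest Borda score (396).

D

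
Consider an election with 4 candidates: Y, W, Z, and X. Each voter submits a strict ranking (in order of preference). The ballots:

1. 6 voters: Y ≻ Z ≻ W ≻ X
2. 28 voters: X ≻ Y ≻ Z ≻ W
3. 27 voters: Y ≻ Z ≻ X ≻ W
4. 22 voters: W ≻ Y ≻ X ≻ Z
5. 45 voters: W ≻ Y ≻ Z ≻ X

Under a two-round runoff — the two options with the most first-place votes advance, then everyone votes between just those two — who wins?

W

Round 1 first-place votes: Y 33, W 67, Z 0, X 28.
W and Y advance.
Runoff: W is preferred to Y by 67 voters; Y by 61.
W wins the runoff.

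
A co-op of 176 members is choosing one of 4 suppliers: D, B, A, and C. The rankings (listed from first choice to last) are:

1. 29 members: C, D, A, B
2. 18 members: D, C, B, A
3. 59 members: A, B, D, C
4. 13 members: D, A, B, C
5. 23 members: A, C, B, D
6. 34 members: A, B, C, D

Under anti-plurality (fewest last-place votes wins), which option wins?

Last-place votes: D 57, B 29, A 18, C 72.
A is ranked last by the fewest voters, so A wins.

A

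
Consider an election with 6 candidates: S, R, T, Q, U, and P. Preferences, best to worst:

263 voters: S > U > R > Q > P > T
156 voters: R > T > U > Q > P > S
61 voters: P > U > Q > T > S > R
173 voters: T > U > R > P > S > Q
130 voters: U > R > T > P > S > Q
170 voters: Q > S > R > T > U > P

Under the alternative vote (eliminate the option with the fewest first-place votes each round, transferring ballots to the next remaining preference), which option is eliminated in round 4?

Round 1: S 263, R 156, T 173, Q 170, U 130, P 61. Eliminate P.
Round 2: S 263, R 156, T 173, Q 170, U 191. Eliminate R.
Round 3: S 263, T 329, Q 170, U 191. Eliminate Q.
Round 4: S 433, T 329, U 191. Eliminate U.

U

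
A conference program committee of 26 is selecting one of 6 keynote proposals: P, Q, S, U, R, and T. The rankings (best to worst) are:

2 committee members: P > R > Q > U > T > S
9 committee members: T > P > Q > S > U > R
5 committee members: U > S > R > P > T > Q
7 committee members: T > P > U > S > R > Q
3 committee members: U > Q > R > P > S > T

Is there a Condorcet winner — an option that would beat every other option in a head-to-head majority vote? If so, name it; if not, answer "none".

T vs P: 16–10 for T.
T vs Q: 21–5 for T.
T vs S: 18–8 for T.
T vs U: 16–10 for T.
T vs R: 16–10 for T.
T beats every other option head-to-head.

T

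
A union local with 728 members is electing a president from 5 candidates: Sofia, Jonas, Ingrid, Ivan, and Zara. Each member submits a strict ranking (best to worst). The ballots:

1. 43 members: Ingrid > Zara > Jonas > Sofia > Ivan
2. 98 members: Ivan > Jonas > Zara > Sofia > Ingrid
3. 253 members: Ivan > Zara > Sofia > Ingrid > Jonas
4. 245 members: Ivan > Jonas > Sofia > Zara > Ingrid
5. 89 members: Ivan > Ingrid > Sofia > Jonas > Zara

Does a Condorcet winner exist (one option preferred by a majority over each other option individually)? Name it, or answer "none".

Ivan vs Sofia: 685–43 for Ivan.
Ivan vs Jonas: 685–43 for Ivan.
Ivan vs Ingrid: 685–43 for Ivan.
Ivan vs Zara: 685–43 for Ivan.
Ivan beats every other option head-to-head.

Ivan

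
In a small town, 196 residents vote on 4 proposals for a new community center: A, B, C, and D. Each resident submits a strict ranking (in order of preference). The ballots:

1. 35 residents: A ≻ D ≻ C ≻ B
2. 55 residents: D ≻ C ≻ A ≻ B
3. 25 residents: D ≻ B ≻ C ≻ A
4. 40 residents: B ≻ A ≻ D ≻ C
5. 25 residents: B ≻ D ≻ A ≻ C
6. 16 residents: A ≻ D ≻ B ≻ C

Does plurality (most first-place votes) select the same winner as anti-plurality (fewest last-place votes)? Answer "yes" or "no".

Plurality — first-place votes: A 51, B 65, C 0, D 80. Winner: D.
Anti-plurality — last-place votes: A 25, B 90, C 81, D 0. Winner: D.
The two methods agree.

yes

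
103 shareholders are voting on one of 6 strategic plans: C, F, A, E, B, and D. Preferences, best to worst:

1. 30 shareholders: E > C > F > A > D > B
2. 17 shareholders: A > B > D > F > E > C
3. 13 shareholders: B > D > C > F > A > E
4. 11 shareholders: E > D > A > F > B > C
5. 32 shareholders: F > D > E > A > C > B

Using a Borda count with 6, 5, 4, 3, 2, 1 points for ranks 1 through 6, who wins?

C: 30·5 + 17·1 + 13·4 + 11·1 + 32·2 = 294
F: 30·4 + 17·3 + 13·3 + 11·3 + 32·6 = 435
A: 30·3 + 17·6 + 13·2 + 11·4 + 32·3 = 358
E: 30·6 + 17·2 + 13·1 + 11·6 + 32·4 = 421
B: 30·1 + 17·5 + 13·6 + 11·2 + 32·1 = 247
D: 30·2 + 17·4 + 13·5 + 11·5 + 32·5 = 408
F has the highest Borda score (435).

F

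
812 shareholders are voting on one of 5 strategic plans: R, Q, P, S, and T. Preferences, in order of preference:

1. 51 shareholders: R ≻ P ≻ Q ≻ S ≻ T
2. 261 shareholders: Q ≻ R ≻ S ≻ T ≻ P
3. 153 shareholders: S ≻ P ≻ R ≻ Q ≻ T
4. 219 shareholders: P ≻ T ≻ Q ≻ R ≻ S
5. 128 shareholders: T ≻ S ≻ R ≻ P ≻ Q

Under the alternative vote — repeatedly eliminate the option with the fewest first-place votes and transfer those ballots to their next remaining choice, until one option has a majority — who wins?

Round 1: R 51, Q 261, P 219, S 153, T 128. Eliminate R.
Round 2: Q 261, P 270, S 153, T 128. Eliminate T.
Round 3: Q 261, P 270, S 281. Eliminate Q.
Round 4: P 270, S 542. S has a majority.

S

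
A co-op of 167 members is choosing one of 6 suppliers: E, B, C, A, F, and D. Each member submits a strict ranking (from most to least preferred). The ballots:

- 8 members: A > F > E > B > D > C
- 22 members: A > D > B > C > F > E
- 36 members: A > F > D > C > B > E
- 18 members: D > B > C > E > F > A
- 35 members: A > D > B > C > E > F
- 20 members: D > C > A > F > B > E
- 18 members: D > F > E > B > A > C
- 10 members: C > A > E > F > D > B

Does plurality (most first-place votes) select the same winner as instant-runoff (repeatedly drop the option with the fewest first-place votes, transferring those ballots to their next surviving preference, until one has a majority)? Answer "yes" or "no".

yes

Plurality — first-place votes: E 0, B 0, C 10, A 101, F 0, D 56. Winner: A.
Instant-runoff — R1 E 0, B 0, C 10, A 101, F 0, D 56 (A winner). Winner: A.
The two methods agree.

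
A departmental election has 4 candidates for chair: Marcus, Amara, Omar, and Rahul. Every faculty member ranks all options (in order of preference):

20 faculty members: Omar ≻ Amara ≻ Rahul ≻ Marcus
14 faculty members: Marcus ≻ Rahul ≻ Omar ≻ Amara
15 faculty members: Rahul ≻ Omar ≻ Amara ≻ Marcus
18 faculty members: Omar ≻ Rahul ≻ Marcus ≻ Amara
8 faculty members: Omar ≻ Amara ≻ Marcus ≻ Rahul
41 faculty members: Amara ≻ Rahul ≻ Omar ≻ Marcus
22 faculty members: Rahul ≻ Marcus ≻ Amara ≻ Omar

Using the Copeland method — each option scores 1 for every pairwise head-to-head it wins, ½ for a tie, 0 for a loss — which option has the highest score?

Marcus: loses to Amara, Omar, and Rahul → score 0.
Amara: beats Marcus; ties Rahul; loses to Omar → score 1.5.
Omar: beats Marcus and Amara; loses to Rahul → score 2.
Rahul: beats Marcus and Omar; ties Amara → score 2.5.
Rahul has the best pairwise record.

Rahul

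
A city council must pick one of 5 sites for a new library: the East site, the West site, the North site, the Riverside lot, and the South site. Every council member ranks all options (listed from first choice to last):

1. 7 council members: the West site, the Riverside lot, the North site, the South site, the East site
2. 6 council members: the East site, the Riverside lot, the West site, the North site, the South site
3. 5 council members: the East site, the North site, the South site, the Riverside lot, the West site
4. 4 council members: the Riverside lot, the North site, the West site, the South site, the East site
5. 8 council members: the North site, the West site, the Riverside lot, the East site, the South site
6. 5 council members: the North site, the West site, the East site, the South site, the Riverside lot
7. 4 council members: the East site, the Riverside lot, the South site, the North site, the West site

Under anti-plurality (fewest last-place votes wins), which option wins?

Last-place votes: the East site 11, the West site 9, the North site 0, the Riverside lot 5, the South site 14.
the North site is ranked last by the fewest voters, so the North site wins.

the North site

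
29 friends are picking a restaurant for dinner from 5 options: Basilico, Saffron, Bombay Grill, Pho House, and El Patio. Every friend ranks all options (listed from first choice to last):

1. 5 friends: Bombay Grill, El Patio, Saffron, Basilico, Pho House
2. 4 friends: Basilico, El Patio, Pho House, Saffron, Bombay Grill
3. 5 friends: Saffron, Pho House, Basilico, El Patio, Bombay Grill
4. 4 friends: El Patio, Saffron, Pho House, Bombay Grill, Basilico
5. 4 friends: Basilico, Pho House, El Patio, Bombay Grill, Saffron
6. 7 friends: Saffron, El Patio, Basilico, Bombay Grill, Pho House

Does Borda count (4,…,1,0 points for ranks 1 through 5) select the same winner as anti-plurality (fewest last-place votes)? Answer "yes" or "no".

yes

Borda — scores: Basilico 61, Saffron 74, Bombay Grill 35, Pho House 43, El Patio 77. Winner: El Patio.
Anti-plurality — last-place votes: Basilico 4, Saffron 4, Bombay Grill 9, Pho House 12, El Patio 0. Winner: El Patio.
The two methods agree.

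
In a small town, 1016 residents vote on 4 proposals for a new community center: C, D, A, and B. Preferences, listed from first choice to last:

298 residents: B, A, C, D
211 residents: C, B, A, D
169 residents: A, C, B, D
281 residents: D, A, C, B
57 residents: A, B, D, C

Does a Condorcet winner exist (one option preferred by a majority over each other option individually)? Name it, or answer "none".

Checking pairwise contests:
A beats C 805–211.
C beats D 678–338.
B beats A 509–507.
C beats B 661–355.
Every option loses at least one head-to-head, so there is no Condorcet winner.

none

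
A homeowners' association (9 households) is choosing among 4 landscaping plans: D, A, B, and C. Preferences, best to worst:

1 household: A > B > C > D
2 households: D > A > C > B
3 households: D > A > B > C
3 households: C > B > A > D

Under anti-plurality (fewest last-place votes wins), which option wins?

A

Last-place votes: D 4, A 0, B 2, C 3.
A is ranked last by the fewest voters, so A wins.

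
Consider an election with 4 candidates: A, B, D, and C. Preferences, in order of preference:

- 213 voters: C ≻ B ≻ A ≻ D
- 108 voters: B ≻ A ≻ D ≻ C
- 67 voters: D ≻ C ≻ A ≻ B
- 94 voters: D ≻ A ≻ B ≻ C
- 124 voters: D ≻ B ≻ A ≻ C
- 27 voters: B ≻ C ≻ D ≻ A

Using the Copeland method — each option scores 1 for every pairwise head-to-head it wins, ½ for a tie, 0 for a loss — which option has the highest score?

A: beats D and C; loses to B → score 2.
B: beats A, D, and C → score 3.
D: beats C; loses to A and B → score 1.
C: loses to A, B, and D → score 0.
B has the best pairwise record.

B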